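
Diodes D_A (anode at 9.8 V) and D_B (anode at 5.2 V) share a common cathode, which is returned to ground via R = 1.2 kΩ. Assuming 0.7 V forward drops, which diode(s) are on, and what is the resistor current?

Only D_A conducts; I_R ≈ 7.6 mA

Assume both conduct. Then node N would need to be at both 9.8−0.7 = 9.1 V and 5.2−0.7 = 4.5 V, which is impossible.
Assume only D_A conducts: V_N = 9.8 − 0.7 = 9.1 V, so I_R = 9.1/1.2 = 7.58 mA.
Check D_B: its anode-to-cathode voltage is 5.2 − 9.1 = -3.9 V < 0.7 V, so it is off. The assumption is consistent.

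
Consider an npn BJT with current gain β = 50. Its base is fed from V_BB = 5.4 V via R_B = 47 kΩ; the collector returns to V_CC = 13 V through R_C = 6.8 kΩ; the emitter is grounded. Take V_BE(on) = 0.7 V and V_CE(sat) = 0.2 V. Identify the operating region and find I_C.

saturation; I_C ≈ 1.9 mA

Assume active: I_B = (5.4 − 0.7)/47 = 0.1 mA, giving I_C = β·I_B = 5 mA.
But then V_CE = 13 − 5×6.8 = -21 V < V_CE(sat) = 0.2 V — impossible in the active region.
So the transistor is saturated. With V_CE = 0.2 V, I_C = (V_CC − 0.2)/R_C = 12.8/6.8 = 1.88 mA.
Check: β·I_B = 5 mA > I_C = 1.88 mA, confirming saturation.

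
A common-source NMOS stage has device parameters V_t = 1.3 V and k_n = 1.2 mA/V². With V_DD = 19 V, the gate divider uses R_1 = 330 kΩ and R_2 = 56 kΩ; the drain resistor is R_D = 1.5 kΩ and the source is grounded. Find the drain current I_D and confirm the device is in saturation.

I_D ≈ 1.3 mA

V_G = V_DD·R_2/(R_1+R_2) = 19×56/386 = 2.76 V. With the source grounded, V_GS = V_G = 2.76 V.
Assume saturation: I_D = (k_n/2)(V_GS − V_t)² = (1.2/2)×(2.76 − 1.3)² = 0.6×1.46² = 1.27 mA.
V_DS = V_DD − I_D·R_D = 19 − 1.27×1.5 = 17.1 V.
Saturation requires V_DS ≥ V_GS − V_t = 1.46 V; 17.1 ≥ 1.46 ✓.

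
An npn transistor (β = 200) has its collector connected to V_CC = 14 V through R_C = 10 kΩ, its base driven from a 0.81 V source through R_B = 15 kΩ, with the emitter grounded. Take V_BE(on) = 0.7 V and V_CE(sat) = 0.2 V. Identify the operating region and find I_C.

Assume active: I_B = (0.81 − 0.7)/15 = 0.00733 mA, giving I_C = β·I_B = 1.47 mA.
But then V_CE = 14 − 1.47×10 = -0.667 V < V_CE(sat) = 0.2 V — impossible in the active region.
So the transistor is saturated. With V_CE = 0.2 V, I_C = (V_CC − 0.2)/R_C = 13.8/10 = 1.38 mA.
Check: β·I_B = 1.47 mA > I_C = 1.38 mA, confirming saturation.

saturation; I_C ≈ 1.4 mA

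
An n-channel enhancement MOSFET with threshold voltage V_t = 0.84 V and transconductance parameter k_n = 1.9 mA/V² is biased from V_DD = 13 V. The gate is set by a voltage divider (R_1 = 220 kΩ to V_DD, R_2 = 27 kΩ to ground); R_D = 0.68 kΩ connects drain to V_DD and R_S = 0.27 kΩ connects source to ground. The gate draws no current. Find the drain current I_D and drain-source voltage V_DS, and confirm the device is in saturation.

I_D ≈ 0.25 mA, V_DS ≈ 13 V

V_G = V_DD·R_2/(R_1+R_2) = 13×27/247 = 1.42 V.
Assume saturation: I_D = (k_n/2)(V_GS − V_t)² with V_GS = V_G − I_D·R_S = 1.42 − 0.27·I_D.
Substituting gives 0.0693·I_D² − 1.3·I_D + 0.321 = 0, with roots I_D = 0.25 or 18.5 mA.
The root I_D = 18.5 mA gives V_GS = -3.57 V ≤ V_t, so take I_D = 0.25 mA.
Then V_GS = 1.35 V and V_DS = V_DD − I_D(R_D+R_S) = 13 − 0.25×0.95 = 12.8 V.
Saturation requires V_DS ≥ V_GS − V_t = 0.513 V; 12.8 ≥ 0.513 ✓.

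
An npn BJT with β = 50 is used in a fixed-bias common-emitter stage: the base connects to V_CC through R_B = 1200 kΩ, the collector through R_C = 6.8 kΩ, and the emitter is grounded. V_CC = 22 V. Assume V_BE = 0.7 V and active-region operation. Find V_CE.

Base loop: V_CC = I_B·R_B + V_BE, so I_B = (22 − 0.7)/1200 kΩ = 0.0178 mA.
In the active region I_C = β·I_B = 50 × 0.0178 = 0.888 mA.
Collector loop: V_CE = V_CC − I_C·R_C = 22 − 0.888×6.8 = 16 V.
Since V_CE = 16 V > V_CE(sat) ≈ 0.2 V, the transistor is in the active region as assumed.

V_CE ≈ 16 V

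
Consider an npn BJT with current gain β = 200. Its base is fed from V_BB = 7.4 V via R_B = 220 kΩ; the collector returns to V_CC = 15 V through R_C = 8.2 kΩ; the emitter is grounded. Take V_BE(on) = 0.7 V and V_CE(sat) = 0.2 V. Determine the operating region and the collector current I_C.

saturation; I_C ≈ 1.8 mA

Assume active: I_B = (7.4 − 0.7)/220 = 0.0305 mA, giving I_C = β·I_B = 6.09 mA.
But then V_CE = 15 − 6.09×8.2 = -34.9 V < V_CE(sat) = 0.2 V — impossible in the active region.
So the transistor is saturated. With V_CE = 0.2 V, I_C = (V_CC − 0.2)/R_C = 14.8/8.2 = 1.8 mA.
Check: β·I_B = 6.09 mA > I_C = 1.8 mA, confirming saturation.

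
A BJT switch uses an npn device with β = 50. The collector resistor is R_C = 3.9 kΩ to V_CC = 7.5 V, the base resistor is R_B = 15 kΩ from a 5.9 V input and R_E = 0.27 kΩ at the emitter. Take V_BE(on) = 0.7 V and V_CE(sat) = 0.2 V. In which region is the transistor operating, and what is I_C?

Assume active: I_B = (5.9 − 0.7)/(15 + 51×0.27) = 0.181 mA, I_C = β·I_B = 9.04 mA.
Then V_CE = 7.5 − 9.04×3.9 − 9.22×0.27 = -30.2 V < 0.2 V — the active assumption fails.
Re-solve with V_CE = 0.2 V. KCL at the emitter: V_E/R_E = (V_BB−0.7−V_E)/R_B + (V_CC−0.2−V_E)/R_C, giving V_E = 0.551 V.
I_C = (V_CC − 0.2 − V_E)/R_C = (7.3 − 0.551)/3.9 = 1.73 mA.
Check: I_B = (5.2 − 0.551)/15 = 0.31 mA, and β·I_B = 15.5 mA > I_C, confirming saturation.

saturation; I_C ≈ 1.7 mA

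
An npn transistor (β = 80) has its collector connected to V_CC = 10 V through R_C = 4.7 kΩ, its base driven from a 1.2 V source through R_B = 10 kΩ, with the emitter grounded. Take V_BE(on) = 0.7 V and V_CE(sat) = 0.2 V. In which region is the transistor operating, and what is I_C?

Assume active: I_B = (1.2 − 0.7)/10 = 0.05 mA, giving I_C = β·I_B = 4 mA.
But then V_CE = 10 − 4×4.7 = -8.8 V < V_CE(sat) = 0.2 V — impossible in the active region.
So the transistor is saturated. With V_CE = 0.2 V, I_C = (V_CC − 0.2)/R_C = 9.8/4.7 = 2.09 mA.
Check: β·I_B = 4 mA > I_C = 2.09 mA, confirming saturation.

saturation; I_C ≈ 2.1 mA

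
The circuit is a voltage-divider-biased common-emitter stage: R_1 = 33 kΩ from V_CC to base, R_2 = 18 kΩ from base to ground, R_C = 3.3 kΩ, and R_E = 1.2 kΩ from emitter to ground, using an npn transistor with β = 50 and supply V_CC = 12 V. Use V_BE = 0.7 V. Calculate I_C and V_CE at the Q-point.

Thevenize the base divider: V_Th = V_CC·R_2/(R_1+R_2) = 12×18/51 = 4.24 V, R_Th = R_1‖R_2 = 11.6 kΩ.
Base-emitter loop: V_Th = I_B·R_Th + V_BE + (β+1)I_B·R_E, so I_B = (4.24 − 0.7) / (11.6 + 51×1.2) = 0.0485 mA.
I_C = β·I_B = 50×0.0485 = 2.43 mA, and I_E = (β+1)I_B = 2.48 mA.
V_CE = V_CC − I_C·R_C − I_E·R_E = 12 − 2.43×3.3 − 2.48×1.2 = 1.02 V.
V_CE = 1.02 V > 0.2 V confirms active-region operation.

I_C ≈ 2.4 mA, V_CE ≈ 1 V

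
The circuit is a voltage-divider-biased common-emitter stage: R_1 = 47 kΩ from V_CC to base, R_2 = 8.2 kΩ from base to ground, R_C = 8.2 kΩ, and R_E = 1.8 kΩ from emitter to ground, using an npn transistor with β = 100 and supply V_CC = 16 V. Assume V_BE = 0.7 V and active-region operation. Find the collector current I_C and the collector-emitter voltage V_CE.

Thevenize the base divider: V_Th = V_CC·R_2/(R_1+R_2) = 16×8.2/55.2 = 2.38 V, R_Th = R_1‖R_2 = 6.98 kΩ.
Base-emitter loop: V_Th = I_B·R_Th + V_BE + (β+1)I_B·R_E, so I_B = (2.38 − 0.7) / (6.98 + 101×1.8) = 0.00888 mA.
I_C = β·I_B = 100×0.00888 = 0.888 mA, and I_E = (β+1)I_B = 0.897 mA.
V_CE = V_CC − I_C·R_C − I_E·R_E = 16 − 0.888×8.2 − 0.897×1.8 = 7.1 V.
V_CE = 7.1 V > 0.2 V confirms active-region operation.

I_C ≈ 0.89 mA, V_CE ≈ 7.1 V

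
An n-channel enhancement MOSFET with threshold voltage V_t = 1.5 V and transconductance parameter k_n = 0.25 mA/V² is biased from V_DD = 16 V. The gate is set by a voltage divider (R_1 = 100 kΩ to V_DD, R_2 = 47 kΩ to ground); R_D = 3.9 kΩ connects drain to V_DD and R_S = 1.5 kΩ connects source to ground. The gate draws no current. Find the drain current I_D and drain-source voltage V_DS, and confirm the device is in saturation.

V_G = V_DD·R_2/(R_1+R_2) = 16×47/147 = 5.12 V.
Assume saturation: I_D = (k_n/2)(V_GS − V_t)² with V_GS = V_G − I_D·R_S = 5.12 − 1.5·I_D.
Substituting gives 0.281·I_D² − 2.36·I_D + 1.63 = 0, with roots I_D = 0.763 or 7.61 mA.
The root I_D = 7.61 mA gives V_GS = -6.3 V ≤ V_t, so take I_D = 0.763 mA.
Then V_GS = 3.97 V and V_DS = V_DD − I_D(R_D+R_S) = 16 − 0.763×5.4 = 11.9 V.
Saturation requires V_DS ≥ V_GS − V_t = 2.47 V; 11.9 ≥ 2.47 ✓.

I_D ≈ 0.76 mA, V_DS ≈ 12 V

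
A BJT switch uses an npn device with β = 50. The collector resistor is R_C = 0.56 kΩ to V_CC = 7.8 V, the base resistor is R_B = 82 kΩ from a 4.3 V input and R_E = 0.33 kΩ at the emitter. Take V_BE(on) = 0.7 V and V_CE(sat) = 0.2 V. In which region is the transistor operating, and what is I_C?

Assume active. Base-emitter loop: I_B = (V_BB − V_BE)/(R_B + (β+1)R_E) = (4.3 − 0.7)/(82 + 51×0.33) = 0.0364 mA.
I_C = β·I_B = 50×0.0364 = 1.82 mA.
V_CE = V_CC − I_C·R_C − I_E·R_E = 7.8 − 1.82×0.56 − 1.86×0.33 = 6.17 V > V_CE(sat), so the active-region assumption holds.

active; I_C ≈ 1.8 mA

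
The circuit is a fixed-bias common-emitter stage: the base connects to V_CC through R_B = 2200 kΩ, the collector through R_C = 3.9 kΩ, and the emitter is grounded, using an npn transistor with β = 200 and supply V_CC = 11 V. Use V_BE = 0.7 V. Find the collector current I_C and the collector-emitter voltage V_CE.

Base loop: V_CC = I_B·R_B + V_BE, so I_B = (11 − 0.7)/2200 kΩ = 0.00468 mA.
In the active region I_C = β·I_B = 200 × 0.00468 = 0.936 mA.
Collector loop: V_CE = V_CC − I_C·R_C = 11 − 0.936×3.9 = 7.35 V.
Since V_CE = 7.35 V > V_CE(sat) ≈ 0.2 V, the transistor is in the active region as assumed.

I_C ≈ 0.94 mA, V_CE ≈ 7.3 V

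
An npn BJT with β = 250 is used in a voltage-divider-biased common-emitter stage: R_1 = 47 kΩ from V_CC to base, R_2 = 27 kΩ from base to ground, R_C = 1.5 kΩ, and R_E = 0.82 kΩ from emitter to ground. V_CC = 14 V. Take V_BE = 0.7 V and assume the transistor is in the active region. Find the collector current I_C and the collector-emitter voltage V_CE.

Thevenize the base divider: V_Th = V_CC·R_2/(R_1+R_2) = 14×27/74 = 5.11 V, R_Th = R_1‖R_2 = 17.1 kΩ.
Base-emitter loop: V_Th = I_B·R_Th + V_BE + (β+1)I_B·R_E, so I_B = (5.11 − 0.7) / (17.1 + 251×0.82) = 0.0198 mA.
I_C = β·I_B = 250×0.0198 = 4.94 mA, and I_E = (β+1)I_B = 4.96 mA.
V_CE = V_CC − I_C·R_C − I_E·R_E = 14 − 4.94×1.5 − 4.96×0.82 = 2.52 V.
V_CE = 2.52 V > 0.2 V confirms active-region operation.

I_C ≈ 4.9 mA, V_CE ≈ 2.5 V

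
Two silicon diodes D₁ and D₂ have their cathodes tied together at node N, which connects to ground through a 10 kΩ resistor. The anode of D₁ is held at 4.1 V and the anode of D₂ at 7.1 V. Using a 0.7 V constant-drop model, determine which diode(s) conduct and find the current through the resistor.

Assume both conduct. Then node N would need to be at both 4.1−0.7 = 3.4 V and 7.1−0.7 = 6.4 V, which is impossible.
Assume only D₂ conducts: V_N = 7.1 − 0.7 = 6.4 V, so I_R = 6.4/10 = 0.64 mA.
Check D₁: its anode-to-cathode voltage is 4.1 − 6.4 = -2.3 V < 0.7 V, so it is off. The assumption is consistent.

Only D₂ conducts; I_R ≈ 0.64 mA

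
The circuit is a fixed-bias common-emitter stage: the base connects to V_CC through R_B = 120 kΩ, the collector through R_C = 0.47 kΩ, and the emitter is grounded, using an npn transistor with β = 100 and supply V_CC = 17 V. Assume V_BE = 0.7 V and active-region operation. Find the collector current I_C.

Base loop: V_CC = I_B·R_B + V_BE, so I_B = (17 − 0.7)/120 kΩ = 0.136 mA.
In the active region I_C = β·I_B = 100 × 0.136 = 13.6 mA.
Collector loop: V_CE = V_CC − I_C·R_C = 17 − 13.6×0.47 = 10.6 V.
Since V_CE = 10.6 V > V_CE(sat) ≈ 0.2 V, the transistor is in the active region as assumed.

I_C ≈ 14 mA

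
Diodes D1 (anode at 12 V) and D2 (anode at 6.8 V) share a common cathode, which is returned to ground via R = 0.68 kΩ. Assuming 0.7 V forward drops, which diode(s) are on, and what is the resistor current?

Assume both conduct. Then node N would need to be at both 12−0.7 = 11.3 V and 6.8−0.7 = 6.1 V, which is impossible.
Assume only D1 conducts: V_N = 12 − 0.7 = 11.3 V, so I_R = 11.3/0.68 = 16.6 mA.
Check D2: its anode-to-cathode voltage is 6.8 − 11.3 = -4.5 V < 0.7 V, so it is off. The assumption is consistent.

Only D1 conducts; I_R ≈ 17 mA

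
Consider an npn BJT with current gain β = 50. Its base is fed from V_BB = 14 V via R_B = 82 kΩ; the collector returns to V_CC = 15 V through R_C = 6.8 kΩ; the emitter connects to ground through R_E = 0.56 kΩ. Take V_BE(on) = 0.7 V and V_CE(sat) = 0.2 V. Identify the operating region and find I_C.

Assume active: I_B = (14 − 0.7)/(82 + 51×0.56) = 0.12 mA, I_C = β·I_B = 6.01 mA.
Then V_CE = 15 − 6.01×6.8 − 6.14×0.56 = -29.3 V < 0.2 V — the active assumption fails.
Re-solve with V_CE = 0.2 V. KCL at the emitter: V_E/R_E = (V_BB−0.7−V_E)/R_B + (V_CC−0.2−V_E)/R_C, giving V_E = 1.2 V.
I_C = (V_CC − 0.2 − V_E)/R_C = (14.8 − 1.2)/6.8 = 2 mA.
Check: I_B = (13.3 − 1.2)/82 = 0.148 mA, and β·I_B = 7.38 mA > I_C, confirming saturation.

saturation; I_C ≈ 2 mA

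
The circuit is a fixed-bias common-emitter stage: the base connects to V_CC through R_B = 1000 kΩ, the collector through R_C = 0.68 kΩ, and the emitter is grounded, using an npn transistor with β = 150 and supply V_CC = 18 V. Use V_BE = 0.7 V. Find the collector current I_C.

I_C ≈ 2.6 mA

Base loop: V_CC = I_B·R_B + V_BE, so I_B = (18 − 0.7)/1000 kΩ = 0.0173 mA.
In the active region I_C = β·I_B = 150 × 0.0173 = 2.59 mA.
Collector loop: V_CE = V_CC − I_C·R_C = 18 − 2.59×0.68 = 16.2 V.
Since V_CE = 16.2 V > V_CE(sat) ≈ 0.2 V, the transistor is in the active region as assumed.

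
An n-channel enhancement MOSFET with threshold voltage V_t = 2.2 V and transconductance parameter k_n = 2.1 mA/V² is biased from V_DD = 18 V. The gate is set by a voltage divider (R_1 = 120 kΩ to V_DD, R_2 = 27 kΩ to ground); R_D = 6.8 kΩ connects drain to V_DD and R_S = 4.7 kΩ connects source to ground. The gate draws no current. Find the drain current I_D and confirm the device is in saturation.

V_G = V_DD·R_2/(R_1+R_2) = 18×27/147 = 3.31 V.
Assume saturation: I_D = (k_n/2)(V_GS − V_t)² with V_GS = V_G − I_D·R_S = 3.31 − 4.7·I_D.
Substituting gives 23.2·I_D² − 11.9·I_D + 1.28 = 0, with roots I_D = 0.154 or 0.36 mA.
The root I_D = 0.36 mA gives V_GS = 1.61 V ≤ V_t, so take I_D = 0.154 mA.
Then V_GS = 2.58 V and V_DS = V_DD − I_D(R_D+R_S) = 18 − 0.154×11.5 = 16.2 V.
Saturation requires V_DS ≥ V_GS − V_t = 0.383 V; 16.2 ≥ 0.383 ✓.

I_D ≈ 0.15 mA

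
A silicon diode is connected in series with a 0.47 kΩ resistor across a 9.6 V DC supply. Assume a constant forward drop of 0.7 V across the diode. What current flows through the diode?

I ≈ 19 mA

KVL around the loop: 9.6 = V_D + I·R = 0.7 + I × 0.47 kΩ.
So I = (9.6 − 0.7) / 0.47 kΩ = 8.9 / 0.47 = 18.9 mA.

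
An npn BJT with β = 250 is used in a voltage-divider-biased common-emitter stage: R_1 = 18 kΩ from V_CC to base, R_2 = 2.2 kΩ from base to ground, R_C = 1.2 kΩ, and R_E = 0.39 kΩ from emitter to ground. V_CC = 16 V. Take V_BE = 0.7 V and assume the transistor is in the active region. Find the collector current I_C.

Thevenize the base divider: V_Th = V_CC·R_2/(R_1+R_2) = 16×2.2/20.2 = 1.74 V, R_Th = R_1‖R_2 = 1.96 kΩ.
Base-emitter loop: V_Th = I_B·R_Th + V_BE + (β+1)I_B·R_E, so I_B = (1.74 − 0.7) / (1.96 + 251×0.39) = 0.0104 mA.
I_C = β·I_B = 250×0.0104 = 2.61 mA, and I_E = (β+1)I_B = 2.62 mA.
V_CE = V_CC − I_C·R_C − I_E·R_E = 16 − 2.61×1.2 − 2.62×0.39 = 11.8 V.
V_CE = 11.8 V > 0.2 V confirms active-region operation.

I_C ≈ 2.6 mA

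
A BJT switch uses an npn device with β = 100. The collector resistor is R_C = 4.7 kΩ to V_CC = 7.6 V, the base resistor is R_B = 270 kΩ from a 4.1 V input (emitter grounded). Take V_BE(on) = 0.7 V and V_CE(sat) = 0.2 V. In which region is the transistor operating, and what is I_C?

Assume active. Base-emitter loop: I_B = (V_BB − V_BE)/R_B = (4.1 − 0.7)/270 = 0.0126 mA.
I_C = β·I_B = 100×0.0126 = 1.26 mA.
V_CE = V_CC − I_C·R_C = 7.6 − 1.26×4.7 = 1.68 V > V_CE(sat), so the active-region assumption holds.

active; I_C ≈ 1.3 mA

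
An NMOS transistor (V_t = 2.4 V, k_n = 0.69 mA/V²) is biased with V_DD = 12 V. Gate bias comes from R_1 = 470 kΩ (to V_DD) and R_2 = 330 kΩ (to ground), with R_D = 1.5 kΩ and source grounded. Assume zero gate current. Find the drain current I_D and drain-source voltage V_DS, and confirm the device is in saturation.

V_G = V_DD·R_2/(R_1+R_2) = 12×330/800 = 4.95 V. With the source grounded, V_GS = V_G = 4.95 V.
Assume saturation: I_D = (k_n/2)(V_GS − V_t)² = (0.69/2)×(4.95 − 2.4)² = 0.345×2.55² = 2.24 mA.
V_DS = V_DD − I_D·R_D = 12 − 2.24×1.5 = 8.63 V.
Saturation requires V_DS ≥ V_GS − V_t = 2.55 V; 8.63 ≥ 2.55 ✓.

I_D ≈ 2.2 mA, V_DS ≈ 8.6 V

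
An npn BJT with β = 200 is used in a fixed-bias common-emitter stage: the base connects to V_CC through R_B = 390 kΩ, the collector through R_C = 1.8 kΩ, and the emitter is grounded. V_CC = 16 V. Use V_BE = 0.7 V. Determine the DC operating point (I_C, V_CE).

Base loop: V_CC = I_B·R_B + V_BE, so I_B = (16 − 0.7)/390 kΩ = 0.0392 mA.
In the active region I_C = β·I_B = 200 × 0.0392 = 7.85 mA.
Collector loop: V_CE = V_CC − I_C·R_C = 16 − 7.85×1.8 = 1.88 V.
Since V_CE = 1.88 V > V_CE(sat) ≈ 0.2 V, the transistor is in the active region as assumed.

I_C ≈ 7.8 mA, V_CE ≈ 1.9 V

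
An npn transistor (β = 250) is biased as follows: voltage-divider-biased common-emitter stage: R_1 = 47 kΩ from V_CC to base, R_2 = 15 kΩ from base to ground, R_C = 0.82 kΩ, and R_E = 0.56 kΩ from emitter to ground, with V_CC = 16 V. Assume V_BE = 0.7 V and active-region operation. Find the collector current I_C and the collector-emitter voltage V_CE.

Thevenize the base divider: V_Th = V_CC·R_2/(R_1+R_2) = 16×15/62 = 3.87 V, R_Th = R_1‖R_2 = 11.4 kΩ.
Base-emitter loop: V_Th = I_B·R_Th + V_BE + (β+1)I_B·R_E, so I_B = (3.87 − 0.7) / (11.4 + 251×0.56) = 0.0209 mA.
I_C = β·I_B = 250×0.0209 = 5.22 mA, and I_E = (β+1)I_B = 5.24 mA.
V_CE = V_CC − I_C·R_C − I_E·R_E = 16 − 5.22×0.82 − 5.24×0.56 = 8.79 V.
V_CE = 8.79 V > 0.2 V confirms active-region operation.

I_C ≈ 5.2 mA, V_CE ≈ 8.8 V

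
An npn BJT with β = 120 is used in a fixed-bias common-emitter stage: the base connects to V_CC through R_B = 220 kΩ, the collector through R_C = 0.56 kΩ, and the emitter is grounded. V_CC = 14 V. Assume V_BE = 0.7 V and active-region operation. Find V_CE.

V_CE ≈ 9.9 V

Base loop: V_CC = I_B·R_B + V_BE, so I_B = (14 − 0.7)/220 kΩ = 0.0605 mA.
In the active region I_C = β·I_B = 120 × 0.0605 = 7.25 mA.
Collector loop: V_CE = V_CC − I_C·R_C = 14 − 7.25×0.56 = 9.94 V.
Since V_CE = 9.94 V > V_CE(sat) ≈ 0.2 V, the transistor is in the active region as assumed.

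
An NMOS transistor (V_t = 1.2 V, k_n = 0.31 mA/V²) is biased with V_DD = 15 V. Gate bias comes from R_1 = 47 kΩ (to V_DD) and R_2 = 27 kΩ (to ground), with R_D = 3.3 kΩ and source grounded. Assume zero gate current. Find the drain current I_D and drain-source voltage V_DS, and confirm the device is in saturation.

V_G = V_DD·R_2/(R_1+R_2) = 15×27/74 = 5.47 V. With the source grounded, V_GS = V_G = 5.47 V.
Assume saturation: I_D = (k_n/2)(V_GS − V_t)² = (0.31/2)×(5.47 − 1.2)² = 0.155×4.27² = 2.83 mA.
V_DS = V_DD − I_D·R_D = 15 − 2.83×3.3 = 5.66 V.
Saturation requires V_DS ≥ V_GS − V_t = 4.27 V; 5.66 ≥ 4.27 ✓.

I_D ≈ 2.8 mA, V_DS ≈ 5.7 V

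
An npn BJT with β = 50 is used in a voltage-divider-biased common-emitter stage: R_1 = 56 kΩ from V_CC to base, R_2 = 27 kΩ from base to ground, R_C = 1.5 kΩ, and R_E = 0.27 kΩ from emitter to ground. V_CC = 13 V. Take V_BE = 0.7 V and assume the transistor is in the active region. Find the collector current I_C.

Thevenize the base divider: V_Th = V_CC·R_2/(R_1+R_2) = 13×27/83 = 4.23 V, R_Th = R_1‖R_2 = 18.2 kΩ.
Base-emitter loop: V_Th = I_B·R_Th + V_BE + (β+1)I_B·R_E, so I_B = (4.23 − 0.7) / (18.2 + 51×0.27) = 0.11 mA.
I_C = β·I_B = 50×0.11 = 5.52 mA, and I_E = (β+1)I_B = 5.63 mA.
V_CE = V_CC − I_C·R_C − I_E·R_E = 13 − 5.52×1.5 − 5.63×0.27 = 3.21 V.
V_CE = 3.21 V > 0.2 V confirms active-region operation.

I_C ≈ 5.5 mA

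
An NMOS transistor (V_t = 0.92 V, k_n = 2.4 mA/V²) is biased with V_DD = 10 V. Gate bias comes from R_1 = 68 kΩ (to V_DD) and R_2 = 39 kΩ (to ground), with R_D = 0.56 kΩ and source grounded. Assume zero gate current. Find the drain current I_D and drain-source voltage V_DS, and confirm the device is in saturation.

V_G = V_DD·R_2/(R_1+R_2) = 10×39/107 = 3.64 V. With the source grounded, V_GS = V_G = 3.64 V.
Assume saturation: I_D = (k_n/2)(V_GS − V_t)² = (2.4/2)×(3.64 − 0.92)² = 1.2×2.72² = 8.91 mA.
V_DS = V_DD − I_D·R_D = 10 − 8.91×0.56 = 5.01 V.
Saturation requires V_DS ≥ V_GS − V_t = 2.72 V; 5.01 ≥ 2.72 ✓.

I_D ≈ 8.9 mA, V_DS ≈ 5 V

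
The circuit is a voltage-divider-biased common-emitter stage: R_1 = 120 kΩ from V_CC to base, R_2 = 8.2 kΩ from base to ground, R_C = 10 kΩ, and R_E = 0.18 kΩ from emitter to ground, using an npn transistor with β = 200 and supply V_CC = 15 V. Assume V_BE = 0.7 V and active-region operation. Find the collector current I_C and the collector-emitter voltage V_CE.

Thevenize the base divider: V_Th = V_CC·R_2/(R_1+R_2) = 15×8.2/128 = 0.959 V, R_Th = R_1‖R_2 = 7.68 kΩ.
Base-emitter loop: V_Th = I_B·R_Th + V_BE + (β+1)I_B·R_E, so I_B = (0.959 − 0.7) / (7.68 + 201×0.18) = 0.00592 mA.
I_C = β·I_B = 200×0.00592 = 1.18 mA, and I_E = (β+1)I_B = 1.19 mA.
V_CE = V_CC − I_C·R_C − I_E·R_E = 15 − 1.18×10 − 1.19×0.18 = 2.95 V.
V_CE = 2.95 V > 0.2 V confirms active-region operation.

I_C ≈ 1.2 mA, V_CE ≈ 3 V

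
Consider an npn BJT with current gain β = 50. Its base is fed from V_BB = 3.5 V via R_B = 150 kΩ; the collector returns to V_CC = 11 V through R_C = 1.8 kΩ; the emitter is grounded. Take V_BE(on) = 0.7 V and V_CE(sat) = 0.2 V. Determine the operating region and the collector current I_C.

active; I_C ≈ 0.93 mA

Assume active. Base-emitter loop: I_B = (V_BB − V_BE)/R_B = (3.5 − 0.7)/150 = 0.0187 mA.
I_C = β·I_B = 50×0.0187 = 0.933 mA.
V_CE = V_CC − I_C·R_C = 11 − 0.933×1.8 = 9.32 V > V_CE(sat), so the active-region assumption holds.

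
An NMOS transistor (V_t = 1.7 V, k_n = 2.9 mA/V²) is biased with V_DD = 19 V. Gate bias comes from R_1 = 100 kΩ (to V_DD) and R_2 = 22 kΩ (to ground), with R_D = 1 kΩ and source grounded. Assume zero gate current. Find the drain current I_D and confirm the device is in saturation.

V_G = V_DD·R_2/(R_1+R_2) = 19×22/122 = 3.43 V. With the source grounded, V_GS = V_G = 3.43 V.
Assume saturation: I_D = (k_n/2)(V_GS − V_t)² = (2.9/2)×(3.43 − 1.7)² = 1.45×1.73² = 4.32 mA.
V_DS = V_DD − I_D·R_D = 19 − 4.32×1 = 14.7 V.
Saturation requires V_DS ≥ V_GS − V_t = 1.73 V; 14.7 ≥ 1.73 ✓.

I_D ≈ 4.3 mA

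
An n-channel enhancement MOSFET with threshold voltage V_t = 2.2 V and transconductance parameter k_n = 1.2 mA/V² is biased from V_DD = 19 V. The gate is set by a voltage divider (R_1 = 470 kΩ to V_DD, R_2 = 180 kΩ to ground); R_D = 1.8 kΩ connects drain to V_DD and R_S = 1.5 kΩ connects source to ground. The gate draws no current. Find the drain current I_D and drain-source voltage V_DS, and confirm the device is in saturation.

I_D ≈ 1.1 mA, V_DS ≈ 15 V

V_G = V_DD·R_2/(R_1+R_2) = 19×180/650 = 5.26 V.
Assume saturation: I_D = (k_n/2)(V_GS − V_t)² with V_GS = V_G − I_D·R_S = 5.26 − 1.5·I_D.
Substituting gives 1.35·I_D² − 6.51·I_D + 5.62 = 0, with roots I_D = 1.13 or 3.7 mA.
The root I_D = 3.7 mA gives V_GS = -0.282 V ≤ V_t, so take I_D = 1.13 mA.
Then V_GS = 3.57 V and V_DS = V_DD − I_D(R_D+R_S) = 19 − 1.13×3.3 = 15.3 V.
Saturation requires V_DS ≥ V_GS − V_t = 1.37 V; 15.3 ≥ 1.37 ✓.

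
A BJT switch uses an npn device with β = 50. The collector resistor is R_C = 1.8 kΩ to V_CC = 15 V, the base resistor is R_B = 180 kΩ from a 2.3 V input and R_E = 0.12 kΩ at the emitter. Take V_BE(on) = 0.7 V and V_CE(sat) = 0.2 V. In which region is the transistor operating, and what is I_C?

active; I_C ≈ 0.43 mA

Assume active. Base-emitter loop: I_B = (V_BB − V_BE)/(R_B + (β+1)R_E) = (2.3 − 0.7)/(180 + 51×0.12) = 0.0086 mA.
I_C = β·I_B = 50×0.0086 = 0.43 mA.
V_CE = V_CC − I_C·R_C − I_E·R_E = 15 − 0.43×1.8 − 0.438×0.12 = 14.2 V > V_CE(sat), so the active-region assumption holds.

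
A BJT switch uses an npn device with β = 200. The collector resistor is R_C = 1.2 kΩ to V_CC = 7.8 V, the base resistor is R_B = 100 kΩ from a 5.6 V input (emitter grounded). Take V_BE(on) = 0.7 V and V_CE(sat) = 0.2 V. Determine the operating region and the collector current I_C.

Assume active: I_B = (5.6 − 0.7)/100 = 0.049 mA, giving I_C = β·I_B = 9.8 mA.
But then V_CE = 7.8 − 9.8×1.2 = -3.96 V < V_CE(sat) = 0.2 V — impossible in the active region.
So the transistor is saturated. With V_CE = 0.2 V, I_C = (V_CC − 0.2)/R_C = 7.6/1.2 = 6.33 mA.
Check: β·I_B = 9.8 mA > I_C = 6.33 mA, confirming saturation.

saturation; I_C ≈ 6.3 mA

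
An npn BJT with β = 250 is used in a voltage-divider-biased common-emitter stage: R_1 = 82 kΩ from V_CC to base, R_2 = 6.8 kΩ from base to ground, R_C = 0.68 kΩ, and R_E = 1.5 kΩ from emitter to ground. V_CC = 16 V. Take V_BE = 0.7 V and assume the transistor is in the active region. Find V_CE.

Thevenize the base divider: V_Th = V_CC·R_2/(R_1+R_2) = 16×6.8/88.8 = 1.23 V, R_Th = R_1‖R_2 = 6.28 kΩ.
Base-emitter loop: V_Th = I_B·R_Th + V_BE + (β+1)I_B·R_E, so I_B = (1.23 − 0.7) / (6.28 + 251×1.5) = 0.00137 mA.
I_C = β·I_B = 250×0.00137 = 0.343 mA, and I_E = (β+1)I_B = 0.344 mA.
V_CE = V_CC − I_C·R_C − I_E·R_E = 16 − 0.343×0.68 − 0.344×1.5 = 15.3 V.
V_CE = 15.3 V > 0.2 V confirms active-region operation.

V_CE ≈ 15 V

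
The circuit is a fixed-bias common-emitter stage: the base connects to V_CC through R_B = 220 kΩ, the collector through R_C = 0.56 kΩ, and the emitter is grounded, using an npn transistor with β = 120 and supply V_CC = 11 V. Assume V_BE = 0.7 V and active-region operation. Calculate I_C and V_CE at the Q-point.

I_C ≈ 5.6 mA, V_CE ≈ 7.9 V

Base loop: V_CC = I_B·R_B + V_BE, so I_B = (11 − 0.7)/220 kΩ = 0.0468 mA.
In the active region I_C = β·I_B = 120 × 0.0468 = 5.62 mA.
Collector loop: V_CE = V_CC − I_C·R_C = 11 − 5.62×0.56 = 7.85 V.
Since V_CE = 7.85 V > V_CE(sat) ≈ 0.2 V, the transistor is in the active region as assumed.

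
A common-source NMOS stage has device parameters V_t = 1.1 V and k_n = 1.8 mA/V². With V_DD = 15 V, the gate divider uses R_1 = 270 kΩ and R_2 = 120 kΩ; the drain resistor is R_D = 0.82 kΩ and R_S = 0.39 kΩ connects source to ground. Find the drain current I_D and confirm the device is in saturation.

I_D ≈ 3.8 mA

V_G = V_DD·R_2/(R_1+R_2) = 15×120/390 = 4.62 V.
Assume saturation: I_D = (k_n/2)(V_GS − V_t)² with V_GS = V_G − I_D·R_S = 4.62 − 0.39·I_D.
Substituting gives 0.137·I_D² − 3.47·I_D + 11.1 = 0, with roots I_D = 3.77 or 21.6 mA.
The root I_D = 21.6 mA gives V_GS = -3.8 V ≤ V_t, so take I_D = 3.77 mA.
Then V_GS = 3.15 V and V_DS = V_DD − I_D(R_D+R_S) = 15 − 3.77×1.21 = 10.4 V.
Saturation requires V_DS ≥ V_GS − V_t = 2.05 V; 10.4 ≥ 2.05 ✓.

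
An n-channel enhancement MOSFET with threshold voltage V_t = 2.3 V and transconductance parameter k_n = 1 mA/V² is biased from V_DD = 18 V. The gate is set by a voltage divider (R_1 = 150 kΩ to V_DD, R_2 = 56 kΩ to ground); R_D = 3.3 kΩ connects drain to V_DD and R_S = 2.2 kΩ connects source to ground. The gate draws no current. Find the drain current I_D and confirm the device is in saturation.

V_G = V_DD·R_2/(R_1+R_2) = 18×56/206 = 4.89 V.
Assume saturation: I_D = (k_n/2)(V_GS − V_t)² with V_GS = V_G − I_D·R_S = 4.89 − 2.2·I_D.
Substituting gives 2.42·I_D² − 6.71·I_D + 3.36 = 0, with roots I_D = 0.657 or 2.11 mA.
The root I_D = 2.11 mA gives V_GS = 0.244 V ≤ V_t, so take I_D = 0.657 mA.
Then V_GS = 3.45 V and V_DS = V_DD − I_D(R_D+R_S) = 18 − 0.657×5.5 = 14.4 V.
Saturation requires V_DS ≥ V_GS − V_t = 1.15 V; 14.4 ≥ 1.15 ✓.

I_D ≈ 0.66 mA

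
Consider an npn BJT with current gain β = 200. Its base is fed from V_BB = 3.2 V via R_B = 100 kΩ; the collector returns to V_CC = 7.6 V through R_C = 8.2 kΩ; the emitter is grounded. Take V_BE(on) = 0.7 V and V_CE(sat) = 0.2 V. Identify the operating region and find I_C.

saturation; I_C ≈ 0.9 mA

Assume active: I_B = (3.2 − 0.7)/100 = 0.025 mA, giving I_C = β·I_B = 5 mA.
But then V_CE = 7.6 − 5×8.2 = -33.4 V < V_CE(sat) = 0.2 V — impossible in the active region.
So the transistor is saturated. With V_CE = 0.2 V, I_C = (V_CC − 0.2)/R_C = 7.4/8.2 = 0.902 mA.
Check: β·I_B = 5 mA > I_C = 0.902 mA, confirming saturation.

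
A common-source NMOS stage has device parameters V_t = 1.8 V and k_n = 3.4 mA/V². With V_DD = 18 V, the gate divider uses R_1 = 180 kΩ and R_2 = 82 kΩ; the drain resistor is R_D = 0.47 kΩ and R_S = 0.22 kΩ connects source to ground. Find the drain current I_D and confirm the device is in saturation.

I_D ≈ 7.7 mA

V_G = V_DD·R_2/(R_1+R_2) = 18×82/262 = 5.63 V.
Assume saturation: I_D = (k_n/2)(V_GS − V_t)² with V_GS = V_G − I_D·R_S = 5.63 − 0.22·I_D.
Substituting gives 0.0823·I_D² − 3.87·I_D + 25 = 0, with roots I_D = 7.73 or 39.3 mA.
The root I_D = 39.3 mA gives V_GS = -3.01 V ≤ V_t, so take I_D = 7.73 mA.
Then V_GS = 3.93 V and V_DS = V_DD − I_D(R_D+R_S) = 18 − 7.73×0.69 = 12.7 V.
Saturation requires V_DS ≥ V_GS − V_t = 2.13 V; 12.7 ≥ 2.13 ✓.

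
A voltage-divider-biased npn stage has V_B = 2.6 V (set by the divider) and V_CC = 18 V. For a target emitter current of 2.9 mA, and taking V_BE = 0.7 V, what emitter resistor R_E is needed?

V_E = V_B − V_BE = 2.6 − 0.7 = 1.9 V.
R_E = V_E / I_E = 1.9 / 2.9 = 0.655 kΩ.

R_E ≈ 0.66 kΩ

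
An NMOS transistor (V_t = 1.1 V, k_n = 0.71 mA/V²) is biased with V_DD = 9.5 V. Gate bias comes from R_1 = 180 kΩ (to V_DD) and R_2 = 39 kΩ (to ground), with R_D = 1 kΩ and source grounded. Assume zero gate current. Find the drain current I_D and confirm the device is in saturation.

I_D ≈ 0.12 mA

V_G = V_DD·R_2/(R_1+R_2) = 9.5×39/219 = 1.69 V. With the source grounded, V_GS = V_G = 1.69 V.
Assume saturation: I_D = (k_n/2)(V_GS − V_t)² = (0.71/2)×(1.69 − 1.1)² = 0.355×0.592² = 0.124 mA.
V_DS = V_DD − I_D·R_D = 9.5 − 0.124×1 = 9.38 V.
Saturation requires V_DS ≥ V_GS − V_t = 0.592 V; 9.38 ≥ 0.592 ✓.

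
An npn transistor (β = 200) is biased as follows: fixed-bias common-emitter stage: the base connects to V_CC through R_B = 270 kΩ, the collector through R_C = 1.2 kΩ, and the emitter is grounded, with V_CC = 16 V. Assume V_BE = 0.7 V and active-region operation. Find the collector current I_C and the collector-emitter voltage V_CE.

I_C ≈ 11 mA, V_CE ≈ 2.4 V

Base loop: V_CC = I_B·R_B + V_BE, so I_B = (16 − 0.7)/270 kΩ = 0.0567 mA.
In the active region I_C = β·I_B = 200 × 0.0567 = 11.3 mA.
Collector loop: V_CE = V_CC − I_C·R_C = 16 − 11.3×1.2 = 2.4 V.
Since V_CE = 2.4 V > V_CE(sat) ≈ 0.2 V, the transistor is in the active region as assumed.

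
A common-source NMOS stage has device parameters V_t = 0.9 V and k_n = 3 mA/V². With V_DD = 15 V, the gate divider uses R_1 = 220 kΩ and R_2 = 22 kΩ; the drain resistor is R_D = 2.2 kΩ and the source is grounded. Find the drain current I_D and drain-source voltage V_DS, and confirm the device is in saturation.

V_G = V_DD·R_2/(R_1+R_2) = 15×22/242 = 1.36 V. With the source grounded, V_GS = V_G = 1.36 V.
Assume saturation: I_D = (k_n/2)(V_GS − V_t)² = (3/2)×(1.36 − 0.9)² = 1.5×0.464² = 0.322 mA.
V_DS = V_DD − I_D·R_D = 15 − 0.322×2.2 = 14.3 V.
Saturation requires V_DS ≥ V_GS − V_t = 0.464 V; 14.3 ≥ 0.464 ✓.

I_D ≈ 0.32 mA, V_DS ≈ 14 V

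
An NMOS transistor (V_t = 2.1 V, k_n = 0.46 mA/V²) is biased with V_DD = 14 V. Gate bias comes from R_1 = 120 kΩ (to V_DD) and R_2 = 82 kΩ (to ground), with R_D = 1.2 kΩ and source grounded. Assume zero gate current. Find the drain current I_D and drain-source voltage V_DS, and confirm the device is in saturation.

I_D ≈ 3 mA, V_DS ≈ 10 V

V_G = V_DD·R_2/(R_1+R_2) = 14×82/202 = 5.68 V. With the source grounded, V_GS = V_G = 5.68 V.
Assume saturation: I_D = (k_n/2)(V_GS − V_t)² = (0.46/2)×(5.68 − 2.1)² = 0.23×3.58² = 2.95 mA.
V_DS = V_DD − I_D·R_D = 14 − 2.95×1.2 = 10.5 V.
Saturation requires V_DS ≥ V_GS − V_t = 3.58 V; 10.5 ≥ 3.58 ✓.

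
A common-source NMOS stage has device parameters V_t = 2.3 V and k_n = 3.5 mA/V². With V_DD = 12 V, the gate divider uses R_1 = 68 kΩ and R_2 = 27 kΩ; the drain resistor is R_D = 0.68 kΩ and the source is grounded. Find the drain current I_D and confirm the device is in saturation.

V_G = V_DD·R_2/(R_1+R_2) = 12×27/95 = 3.41 V. With the source grounded, V_GS = V_G = 3.41 V.
Assume saturation: I_D = (k_n/2)(V_GS − V_t)² = (3.5/2)×(3.41 − 2.3)² = 1.75×1.11² = 2.16 mA.
V_DS = V_DD − I_D·R_D = 12 − 2.16×0.68 = 10.5 V.
Saturation requires V_DS ≥ V_GS − V_t = 1.11 V; 10.5 ≥ 1.11 ✓.

I_D ≈ 2.2 mA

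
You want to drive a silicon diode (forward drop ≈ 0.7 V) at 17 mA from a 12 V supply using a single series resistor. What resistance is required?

The resistor drops V_S − V_D = 12 − 0.7 = 11.3 V at 17 mA.
R = 11.3 V / 17 mA = 0.665 kΩ.

R ≈ 0.66 kΩ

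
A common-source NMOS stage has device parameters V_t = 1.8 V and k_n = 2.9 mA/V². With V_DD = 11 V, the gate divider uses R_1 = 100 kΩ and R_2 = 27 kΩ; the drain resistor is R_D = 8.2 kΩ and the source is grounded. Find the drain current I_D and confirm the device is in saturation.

I_D ≈ 0.42 mA

V_G = V_DD·R_2/(R_1+R_2) = 11×27/127 = 2.34 V. With the source grounded, V_GS = V_G = 2.34 V.
Assume saturation: I_D = (k_n/2)(V_GS − V_t)² = (2.9/2)×(2.34 − 1.8)² = 1.45×0.539² = 0.421 mA.
V_DS = V_DD − I_D·R_D = 11 − 0.421×8.2 = 7.55 V.
Saturation requires V_DS ≥ V_GS − V_t = 0.539 V; 7.55 ≥ 0.539 ✓.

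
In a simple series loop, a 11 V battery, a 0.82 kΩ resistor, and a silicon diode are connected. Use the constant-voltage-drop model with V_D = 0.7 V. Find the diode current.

I ≈ 13 mA

KVL around the loop: 11 = V_D + I·R = 0.7 + I × 0.82 kΩ.
So I = (11 − 0.7) / 0.82 kΩ = 10.3 / 0.82 = 12.6 mA.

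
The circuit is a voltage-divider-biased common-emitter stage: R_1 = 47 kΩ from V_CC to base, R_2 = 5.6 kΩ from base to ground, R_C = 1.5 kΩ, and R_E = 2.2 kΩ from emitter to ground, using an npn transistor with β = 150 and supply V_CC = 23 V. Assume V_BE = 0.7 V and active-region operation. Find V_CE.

V_CE ≈ 20 V

Thevenize the base divider: V_Th = V_CC·R_2/(R_1+R_2) = 23×5.6/52.6 = 2.45 V, R_Th = R_1‖R_2 = 5 kΩ.
Base-emitter loop: V_Th = I_B·R_Th + V_BE + (β+1)I_B·R_E, so I_B = (2.45 − 0.7) / (5 + 151×2.2) = 0.00519 mA.
I_C = β·I_B = 150×0.00519 = 0.778 mA, and I_E = (β+1)I_B = 0.783 mA.
V_CE = V_CC − I_C·R_C − I_E·R_E = 23 − 0.778×1.5 − 0.783×2.2 = 20.1 V.
V_CE = 20.1 V > 0.2 V confirms active-region operation.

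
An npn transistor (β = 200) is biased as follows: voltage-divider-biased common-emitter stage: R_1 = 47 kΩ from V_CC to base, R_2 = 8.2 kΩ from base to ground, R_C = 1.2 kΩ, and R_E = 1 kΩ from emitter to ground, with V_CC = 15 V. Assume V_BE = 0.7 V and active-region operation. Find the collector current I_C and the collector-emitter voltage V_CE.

I_C ≈ 1.5 mA, V_CE ≈ 12 V

Thevenize the base divider: V_Th = V_CC·R_2/(R_1+R_2) = 15×8.2/55.2 = 2.23 V, R_Th = R_1‖R_2 = 6.98 kΩ.
Base-emitter loop: V_Th = I_B·R_Th + V_BE + (β+1)I_B·R_E, so I_B = (2.23 − 0.7) / (6.98 + 201×1) = 0.00735 mA.
I_C = β·I_B = 200×0.00735 = 1.47 mA, and I_E = (β+1)I_B = 1.48 mA.
V_CE = V_CC − I_C·R_C − I_E·R_E = 15 − 1.47×1.2 − 1.48×1 = 11.8 V.
V_CE = 11.8 V > 0.2 V confirms active-region operation.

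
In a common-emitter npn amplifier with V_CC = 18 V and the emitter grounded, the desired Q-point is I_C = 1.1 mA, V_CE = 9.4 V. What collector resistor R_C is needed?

Collector loop: V_CC = I_C·R_C + V_CE.
R_C = (V_CC − V_CE)/I_C = (18 − 9.4)/1.1 = 7.82 kΩ.

R_C ≈ 7.8 kΩ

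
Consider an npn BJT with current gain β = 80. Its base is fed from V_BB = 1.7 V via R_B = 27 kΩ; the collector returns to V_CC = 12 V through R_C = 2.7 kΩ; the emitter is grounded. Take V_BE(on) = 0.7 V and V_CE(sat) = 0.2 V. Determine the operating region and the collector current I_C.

Assume active. Base-emitter loop: I_B = (V_BB − V_BE)/R_B = (1.7 − 0.7)/27 = 0.037 mA.
I_C = β·I_B = 80×0.037 = 2.96 mA.
V_CE = V_CC − I_C·R_C = 12 − 2.96×2.7 = 4 V > V_CE(sat), so the active-region assumption holds.

active; I_C ≈ 3 mA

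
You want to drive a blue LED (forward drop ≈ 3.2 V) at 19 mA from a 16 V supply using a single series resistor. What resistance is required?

The resistor drops V_S − V_D = 16 − 3.2 = 12.8 V at 19 mA.
R = 12.8 V / 19 mA = 0.674 kΩ.

R ≈ 0.67 kΩ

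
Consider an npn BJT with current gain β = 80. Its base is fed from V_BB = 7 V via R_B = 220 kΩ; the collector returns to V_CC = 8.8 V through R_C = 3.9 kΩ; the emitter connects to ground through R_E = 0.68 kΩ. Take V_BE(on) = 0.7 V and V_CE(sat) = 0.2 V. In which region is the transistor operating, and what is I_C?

Assume active. Base-emitter loop: I_B = (V_BB − V_BE)/(R_B + (β+1)R_E) = (7 − 0.7)/(220 + 81×0.68) = 0.0229 mA.
I_C = β·I_B = 80×0.0229 = 1.83 mA.
V_CE = V_CC − I_C·R_C − I_E·R_E = 8.8 − 1.83×3.9 − 1.86×0.68 = 0.393 V > V_CE(sat), so the active-region assumption holds.

active; I_C ≈ 1.8 mA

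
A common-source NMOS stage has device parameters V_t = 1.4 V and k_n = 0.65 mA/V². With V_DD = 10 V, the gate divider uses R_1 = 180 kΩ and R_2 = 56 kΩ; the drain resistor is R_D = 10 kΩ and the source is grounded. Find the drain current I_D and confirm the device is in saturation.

I_D ≈ 0.31 mA

V_G = V_DD·R_2/(R_1+R_2) = 10×56/236 = 2.37 V. With the source grounded, V_GS = V_G = 2.37 V.
Assume saturation: I_D = (k_n/2)(V_GS − V_t)² = (0.65/2)×(2.37 − 1.4)² = 0.325×0.973² = 0.308 mA.
V_DS = V_DD − I_D·R_D = 10 − 0.308×10 = 6.92 V.
Saturation requires V_DS ≥ V_GS − V_t = 0.973 V; 6.92 ≥ 0.973 ✓.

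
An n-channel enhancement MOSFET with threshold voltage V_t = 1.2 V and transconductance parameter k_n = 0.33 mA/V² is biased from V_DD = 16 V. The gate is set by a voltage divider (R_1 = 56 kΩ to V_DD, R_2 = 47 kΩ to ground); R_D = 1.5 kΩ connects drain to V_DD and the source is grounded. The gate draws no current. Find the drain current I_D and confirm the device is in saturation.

V_G = V_DD·R_2/(R_1+R_2) = 16×47/103 = 7.3 V. With the source grounded, V_GS = V_G = 7.3 V.
Assume saturation: I_D = (k_n/2)(V_GS − V_t)² = (0.33/2)×(7.3 − 1.2)² = 0.165×6.1² = 6.14 mA.
V_DS = V_DD − I_D·R_D = 16 − 6.14×1.5 = 6.79 V.
Saturation requires V_DS ≥ V_GS − V_t = 6.1 V; 6.79 ≥ 6.1 ✓.

I_D ≈ 6.1 mA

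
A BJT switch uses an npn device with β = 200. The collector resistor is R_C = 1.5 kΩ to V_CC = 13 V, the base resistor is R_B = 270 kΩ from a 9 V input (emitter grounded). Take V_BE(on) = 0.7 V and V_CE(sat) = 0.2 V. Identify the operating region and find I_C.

active; I_C ≈ 6.1 mA

Assume active. Base-emitter loop: I_B = (V_BB − V_BE)/R_B = (9 − 0.7)/270 = 0.0307 mA.
I_C = β·I_B = 200×0.0307 = 6.15 mA.
V_CE = V_CC − I_C·R_C = 13 − 6.15×1.5 = 3.78 V > V_CE(sat), so the active-region assumption holds.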